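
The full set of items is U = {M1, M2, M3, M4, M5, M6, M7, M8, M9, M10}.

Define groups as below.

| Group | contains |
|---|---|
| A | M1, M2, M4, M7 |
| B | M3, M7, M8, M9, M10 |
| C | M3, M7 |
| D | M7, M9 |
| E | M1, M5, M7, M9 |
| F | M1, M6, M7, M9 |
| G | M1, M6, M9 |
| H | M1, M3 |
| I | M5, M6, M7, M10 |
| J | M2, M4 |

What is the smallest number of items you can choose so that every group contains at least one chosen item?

3

Take T = {M1, M4, M7}. Each listed group contains at least one of these, so T is a hitting set of size 3.
The groups C, G, J are pairwise disjoint, so any hitting set needs a separate item for each — at least 3. Hence 3 is optimal.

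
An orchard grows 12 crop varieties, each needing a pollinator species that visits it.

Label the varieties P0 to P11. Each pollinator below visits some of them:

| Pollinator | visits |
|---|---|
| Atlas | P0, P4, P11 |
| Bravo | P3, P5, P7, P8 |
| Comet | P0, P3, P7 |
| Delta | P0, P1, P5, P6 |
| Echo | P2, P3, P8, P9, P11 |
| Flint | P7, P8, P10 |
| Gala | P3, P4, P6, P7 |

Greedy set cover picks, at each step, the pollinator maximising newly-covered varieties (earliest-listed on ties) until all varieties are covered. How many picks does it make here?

Greedy: pick Echo (covers 5 new) → pick Delta (covers 4 new) → pick Flint (covers 2 new) → pick Atlas (covers 1 new). Total picks: 4.

4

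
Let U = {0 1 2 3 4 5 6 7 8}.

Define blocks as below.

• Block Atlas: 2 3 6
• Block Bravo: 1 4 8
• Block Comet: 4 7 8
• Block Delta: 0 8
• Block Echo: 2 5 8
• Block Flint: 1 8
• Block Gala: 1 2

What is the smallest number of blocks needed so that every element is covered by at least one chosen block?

5

Atlas, Bravo, Comet, Delta, and Echo cover everything between them: the union {0, 1, 2, 3, 4, 5, 6, 7, 8} is all of U.
No 4 of the 7 blocks cover everything (all 35 combinations miss at least one element), so 5 is optimal.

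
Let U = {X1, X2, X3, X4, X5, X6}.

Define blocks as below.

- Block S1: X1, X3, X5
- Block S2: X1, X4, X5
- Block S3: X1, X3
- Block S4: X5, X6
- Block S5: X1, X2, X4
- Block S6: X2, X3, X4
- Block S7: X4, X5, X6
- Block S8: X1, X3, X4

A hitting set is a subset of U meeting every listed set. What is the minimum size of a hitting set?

3

The 3 points {X1, X3, X6} hit every block.
No choice of 2 points meets every block, so 3 is the minimum.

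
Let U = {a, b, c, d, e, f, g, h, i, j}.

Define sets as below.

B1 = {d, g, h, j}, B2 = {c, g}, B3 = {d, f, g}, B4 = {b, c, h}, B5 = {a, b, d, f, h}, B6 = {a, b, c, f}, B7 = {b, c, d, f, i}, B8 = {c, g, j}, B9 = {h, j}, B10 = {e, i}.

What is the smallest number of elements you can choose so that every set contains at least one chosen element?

Take T = {c, e, f, h}. Each listed set contains at least one of these, so T is a hitting set of size 4.
No choice of 3 elements meets every set, so 4 is the minimum.

4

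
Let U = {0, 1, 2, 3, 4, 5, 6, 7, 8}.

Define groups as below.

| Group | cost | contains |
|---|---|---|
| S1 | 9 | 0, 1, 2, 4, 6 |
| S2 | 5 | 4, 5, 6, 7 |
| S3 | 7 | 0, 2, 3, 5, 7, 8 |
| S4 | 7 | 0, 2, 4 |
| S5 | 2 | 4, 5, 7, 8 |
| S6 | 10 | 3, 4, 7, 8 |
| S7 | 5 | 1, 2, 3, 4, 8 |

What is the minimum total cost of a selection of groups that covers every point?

16

S1, S5, S7 together cover every point (S1 ∪ S5 ∪ S7 = {0, 1, 2, 3, 4, 5, 6, 7, 8}); total cost 9 + 2 + 5 = 16.
No covering selection has total cost below 16.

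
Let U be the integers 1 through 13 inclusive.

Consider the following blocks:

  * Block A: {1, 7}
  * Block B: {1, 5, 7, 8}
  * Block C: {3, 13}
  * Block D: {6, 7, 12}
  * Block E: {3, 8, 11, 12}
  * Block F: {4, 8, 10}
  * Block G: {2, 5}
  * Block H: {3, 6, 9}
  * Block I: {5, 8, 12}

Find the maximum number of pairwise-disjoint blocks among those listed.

4

C, D, F, G are pairwise disjoint (C={3,13}; D={6,7,12}; F={4,8,10}; G={2,5}).
Every remaining block overlaps one of these, and no 5 of the listed blocks are pairwise disjoint, so 4 is the maximum.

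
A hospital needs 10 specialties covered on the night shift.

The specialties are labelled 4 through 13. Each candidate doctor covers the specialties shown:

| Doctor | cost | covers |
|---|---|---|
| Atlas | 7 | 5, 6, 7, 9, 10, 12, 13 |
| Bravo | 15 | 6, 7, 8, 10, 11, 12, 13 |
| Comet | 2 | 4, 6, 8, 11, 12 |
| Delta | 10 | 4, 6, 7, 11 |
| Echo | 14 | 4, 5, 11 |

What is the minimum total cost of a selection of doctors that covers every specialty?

Atlas, Comet together cover every specialty (Atlas ∪ Comet = {4, 5, 6, 7, 8, 9, 10, 11, 12, 13}); total cost 7 + 2 = 9.
No covering selection has total cost below 9.

9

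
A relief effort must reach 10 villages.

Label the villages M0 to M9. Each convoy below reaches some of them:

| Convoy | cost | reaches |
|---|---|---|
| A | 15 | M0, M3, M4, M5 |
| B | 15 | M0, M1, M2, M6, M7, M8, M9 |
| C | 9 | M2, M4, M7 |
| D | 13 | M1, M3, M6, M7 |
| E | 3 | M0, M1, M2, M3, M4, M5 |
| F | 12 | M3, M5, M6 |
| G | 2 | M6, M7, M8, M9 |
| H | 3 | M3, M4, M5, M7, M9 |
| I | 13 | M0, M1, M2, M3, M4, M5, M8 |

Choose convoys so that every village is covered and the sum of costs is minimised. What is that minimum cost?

E, G together cover every village (E ∪ G = {M0, M1, M2, M3, M4, M5, M6, M7, M8, M9}); total cost 3 + 2 = 5.
No covering selection has total cost below 5.

5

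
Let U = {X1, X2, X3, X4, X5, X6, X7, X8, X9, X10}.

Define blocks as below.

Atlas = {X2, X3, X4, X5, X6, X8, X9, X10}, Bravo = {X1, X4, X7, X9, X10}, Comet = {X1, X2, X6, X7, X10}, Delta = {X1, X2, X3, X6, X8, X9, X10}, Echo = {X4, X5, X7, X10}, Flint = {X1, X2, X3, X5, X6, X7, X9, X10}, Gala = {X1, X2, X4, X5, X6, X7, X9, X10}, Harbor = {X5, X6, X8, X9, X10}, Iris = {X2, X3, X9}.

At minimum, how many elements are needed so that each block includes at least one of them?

The 2 elements {X7, X9} hit every block.
The blocks Echo, Iris are pairwise disjoint, so any hitting set needs a separate element for each — at least 2. Hence 2 is optimal.

2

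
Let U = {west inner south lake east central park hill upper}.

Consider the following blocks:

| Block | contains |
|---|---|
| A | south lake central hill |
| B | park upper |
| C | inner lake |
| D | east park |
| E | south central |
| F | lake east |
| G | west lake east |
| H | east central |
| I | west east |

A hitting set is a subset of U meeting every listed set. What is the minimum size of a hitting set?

4

T = {lake, east, central, park} meets every block (each contains at least one member of T), and |T| = 4.
The blocks B, C, E, I are pairwise disjoint, so any hitting set needs a separate point for each — at least 4. Hence 4 is optimal.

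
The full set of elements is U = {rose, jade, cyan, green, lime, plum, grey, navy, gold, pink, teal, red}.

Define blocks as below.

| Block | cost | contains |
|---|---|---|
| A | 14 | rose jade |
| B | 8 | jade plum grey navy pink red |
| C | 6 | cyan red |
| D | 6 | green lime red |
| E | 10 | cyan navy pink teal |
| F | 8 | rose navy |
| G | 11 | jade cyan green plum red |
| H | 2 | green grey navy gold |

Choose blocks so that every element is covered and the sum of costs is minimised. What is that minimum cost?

34

B, D, E, F, H together cover every element (B ∪ D ∪ E ∪ F ∪ H = {rose, jade, cyan, green, lime, plum, grey, navy, gold, pink, teal, red}); total cost 8 + 6 + 10 + 8 + 2 = 34.
No covering selection has total cost below 34.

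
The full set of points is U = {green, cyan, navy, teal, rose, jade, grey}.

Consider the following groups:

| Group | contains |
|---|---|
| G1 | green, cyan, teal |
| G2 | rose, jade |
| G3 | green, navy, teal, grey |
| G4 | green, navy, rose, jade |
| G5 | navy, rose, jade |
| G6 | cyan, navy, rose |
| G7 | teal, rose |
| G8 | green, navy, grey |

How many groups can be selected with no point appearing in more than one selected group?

2

G7, G8 are pairwise disjoint (G7={teal,rose}; G8={green,navy,grey}).
Every remaining group overlaps one of these, and no 3 of the listed groups are pairwise disjoint, so 2 is the maximum.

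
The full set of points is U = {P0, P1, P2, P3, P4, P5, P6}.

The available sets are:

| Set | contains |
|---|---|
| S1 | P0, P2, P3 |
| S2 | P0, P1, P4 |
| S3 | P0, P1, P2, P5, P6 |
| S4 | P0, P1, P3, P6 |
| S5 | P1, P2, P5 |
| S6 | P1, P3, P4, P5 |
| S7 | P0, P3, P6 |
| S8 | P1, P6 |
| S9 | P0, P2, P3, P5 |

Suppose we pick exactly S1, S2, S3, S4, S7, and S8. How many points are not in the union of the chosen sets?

Union of S1, S2, S3, S4, S7, S8 = {P0, P1, P2, P3, P4, P5, P6} — that's every point, so 0 are uncovered.

0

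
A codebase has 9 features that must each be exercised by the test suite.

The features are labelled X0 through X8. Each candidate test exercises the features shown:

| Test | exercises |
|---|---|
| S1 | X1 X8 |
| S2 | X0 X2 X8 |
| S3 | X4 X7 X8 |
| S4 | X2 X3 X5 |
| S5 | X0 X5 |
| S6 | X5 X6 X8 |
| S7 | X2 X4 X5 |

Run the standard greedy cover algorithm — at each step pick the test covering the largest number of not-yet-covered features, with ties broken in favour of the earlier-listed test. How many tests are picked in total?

5

Greedy: pick S2 (covers 3 new) → pick S3 (covers 2 new) → pick S4 (covers 2 new) → pick S1 (covers 1 new) → pick S6 (covers 1 new). Total picks: 5.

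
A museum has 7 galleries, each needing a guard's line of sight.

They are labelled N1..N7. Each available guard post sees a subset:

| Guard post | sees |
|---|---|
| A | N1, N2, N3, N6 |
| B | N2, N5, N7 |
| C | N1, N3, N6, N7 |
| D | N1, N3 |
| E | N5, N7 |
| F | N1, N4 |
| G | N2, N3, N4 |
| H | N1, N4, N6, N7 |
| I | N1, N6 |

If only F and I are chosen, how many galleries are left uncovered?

4

Union of F, I = {N1, N4, N6}.
Not covered: N2, N3, N5, N7 — 4 galleries.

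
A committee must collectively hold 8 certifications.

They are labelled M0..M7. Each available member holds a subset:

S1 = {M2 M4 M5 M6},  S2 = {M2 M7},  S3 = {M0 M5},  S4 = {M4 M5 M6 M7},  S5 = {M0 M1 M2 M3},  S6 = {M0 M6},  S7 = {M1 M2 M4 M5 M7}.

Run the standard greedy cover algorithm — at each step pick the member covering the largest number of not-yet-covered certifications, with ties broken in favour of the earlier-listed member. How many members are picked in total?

Greedy: pick S7 (covers 5 new) → pick S5 (covers 2 new) → pick S1 (covers 1 new). Total picks: 3.
(The true minimum cover uses only 2 members, so greedy is not optimal here.)

3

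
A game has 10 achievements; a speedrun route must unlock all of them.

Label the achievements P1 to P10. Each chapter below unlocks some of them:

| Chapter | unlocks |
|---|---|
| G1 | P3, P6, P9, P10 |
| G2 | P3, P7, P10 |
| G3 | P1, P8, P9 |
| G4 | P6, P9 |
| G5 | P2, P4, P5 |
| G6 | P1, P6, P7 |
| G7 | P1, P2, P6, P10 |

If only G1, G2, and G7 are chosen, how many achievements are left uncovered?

3

Union of G1, G2, G7 = {P1, P2, P3, P6, P7, P9, P10}.
Not covered: P4, P5, P8 — 3 achievements.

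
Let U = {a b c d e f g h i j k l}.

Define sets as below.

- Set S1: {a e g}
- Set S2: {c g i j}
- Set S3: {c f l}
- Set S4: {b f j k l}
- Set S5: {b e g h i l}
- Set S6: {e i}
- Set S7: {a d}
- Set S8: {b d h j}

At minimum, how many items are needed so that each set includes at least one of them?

4

T = {a, d, i, l} meets every set (each contains at least one member of T), and |T| = 4.
No choice of 3 items meets every set, so 4 is the minimum.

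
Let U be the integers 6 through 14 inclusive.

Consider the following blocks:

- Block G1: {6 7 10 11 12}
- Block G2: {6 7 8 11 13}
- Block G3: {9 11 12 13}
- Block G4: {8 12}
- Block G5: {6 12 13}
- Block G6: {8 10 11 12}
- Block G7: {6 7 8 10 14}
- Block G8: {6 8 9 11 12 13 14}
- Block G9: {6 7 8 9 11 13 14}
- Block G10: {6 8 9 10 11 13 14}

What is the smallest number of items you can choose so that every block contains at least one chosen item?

2

H = {6, 12} meets every block (each contains at least one member of H), and |H| = 2.
The blocks G3, G7 are pairwise disjoint, so any hitting set needs a separate item for each — at least 2. Hence 2 is optimal.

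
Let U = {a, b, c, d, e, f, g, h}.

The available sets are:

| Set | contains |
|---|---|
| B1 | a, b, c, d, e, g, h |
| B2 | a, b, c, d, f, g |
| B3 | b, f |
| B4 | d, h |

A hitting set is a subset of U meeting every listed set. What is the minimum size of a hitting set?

T = {d, f} meets every set (each contains at least one member of T), and |T| = 2.
The sets B3, B4 are pairwise disjoint, so any hitting set needs a separate point for each — at least 2. Hence 2 is optimal.

2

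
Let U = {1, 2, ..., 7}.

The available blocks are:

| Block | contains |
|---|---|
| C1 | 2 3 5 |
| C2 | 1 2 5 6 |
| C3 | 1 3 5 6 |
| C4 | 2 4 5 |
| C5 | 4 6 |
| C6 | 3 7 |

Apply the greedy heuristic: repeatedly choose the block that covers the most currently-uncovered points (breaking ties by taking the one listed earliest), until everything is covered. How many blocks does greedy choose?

3

Greedy: pick C2 (covers 4 new) → pick C6 (covers 2 new) → pick C4 (covers 1 new). Total picks: 3.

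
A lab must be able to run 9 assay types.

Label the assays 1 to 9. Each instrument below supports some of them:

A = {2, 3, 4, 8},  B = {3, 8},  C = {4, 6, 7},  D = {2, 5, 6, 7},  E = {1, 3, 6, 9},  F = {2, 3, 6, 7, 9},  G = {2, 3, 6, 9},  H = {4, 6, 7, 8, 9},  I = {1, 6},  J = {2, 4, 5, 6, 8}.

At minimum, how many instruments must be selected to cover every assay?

Take {A, D, E}. Their union is {1, 2, 3, 4, 5, 6, 7, 8, 9}, which is all 9 assays.
No 2 of the 10 instruments cover everything (all 45 combinations miss at least one assay), so 3 is optimal.

3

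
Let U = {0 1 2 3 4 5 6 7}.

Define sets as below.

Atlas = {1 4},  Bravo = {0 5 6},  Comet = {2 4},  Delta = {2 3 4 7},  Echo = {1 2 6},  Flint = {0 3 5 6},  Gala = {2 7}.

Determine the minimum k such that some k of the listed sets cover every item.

Delta and Echo and Flint together: Delta ∪ Echo ∪ Flint = {0, 1, 2, 3, 4, 5, 6, 7} — every item is covered.
No 2 of the 7 sets cover everything (all 21 combinations miss at least one item), so 3 is optimal.

3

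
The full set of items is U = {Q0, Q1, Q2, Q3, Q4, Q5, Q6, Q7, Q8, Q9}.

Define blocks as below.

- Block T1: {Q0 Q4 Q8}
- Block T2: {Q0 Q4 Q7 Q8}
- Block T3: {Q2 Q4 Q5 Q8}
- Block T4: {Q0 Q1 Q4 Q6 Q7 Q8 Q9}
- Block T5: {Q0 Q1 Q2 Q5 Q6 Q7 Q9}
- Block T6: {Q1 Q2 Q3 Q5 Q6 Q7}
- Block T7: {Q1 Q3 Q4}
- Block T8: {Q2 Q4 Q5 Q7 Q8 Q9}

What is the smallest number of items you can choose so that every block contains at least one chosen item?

Take H = {Q4, Q7}. Each listed block contains at least one of these, so H is a hitting set of size 2.
The blocks T1, T6 are pairwise disjoint, so any hitting set needs a separate item for each — at least 2. Hence 2 is optimal.

2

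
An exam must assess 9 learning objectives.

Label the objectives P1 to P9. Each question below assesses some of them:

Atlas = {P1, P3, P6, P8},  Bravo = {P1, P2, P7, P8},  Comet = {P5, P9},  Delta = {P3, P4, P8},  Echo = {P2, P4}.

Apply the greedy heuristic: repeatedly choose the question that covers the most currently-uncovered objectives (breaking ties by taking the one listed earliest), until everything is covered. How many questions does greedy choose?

Greedy: pick Atlas (covers 4 new) → pick Bravo (covers 2 new) → pick Comet (covers 2 new) → pick Delta (covers 1 new). Total picks: 4.

4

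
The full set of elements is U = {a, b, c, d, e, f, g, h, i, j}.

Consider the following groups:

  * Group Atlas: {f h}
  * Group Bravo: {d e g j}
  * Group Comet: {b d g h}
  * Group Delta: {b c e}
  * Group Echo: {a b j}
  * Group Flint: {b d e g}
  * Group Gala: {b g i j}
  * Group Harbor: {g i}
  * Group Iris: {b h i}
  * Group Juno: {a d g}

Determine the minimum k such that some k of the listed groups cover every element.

Atlas, Delta, Gala, and Juno cover everything between them: the union {a, b, c, d, e, f, g, h, i, j} is all of U.
Only Delta contains c, so Delta is forced; the remaining 7 elements need at least 3 more groups (each remaining group adds at most 3) — so at least 4 groups are needed, and 4 is optimal.

4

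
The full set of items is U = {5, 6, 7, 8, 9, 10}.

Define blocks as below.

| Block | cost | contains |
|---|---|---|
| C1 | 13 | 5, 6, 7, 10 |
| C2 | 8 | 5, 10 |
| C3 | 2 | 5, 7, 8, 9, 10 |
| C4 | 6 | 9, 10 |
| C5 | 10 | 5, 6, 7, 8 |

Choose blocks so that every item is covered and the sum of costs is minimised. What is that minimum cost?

12

C3, C5 together cover every item (C3 ∪ C5 = {5, 6, 7, 8, 9, 10}); total cost 2 + 10 = 12.
No covering selection has total cost below 12.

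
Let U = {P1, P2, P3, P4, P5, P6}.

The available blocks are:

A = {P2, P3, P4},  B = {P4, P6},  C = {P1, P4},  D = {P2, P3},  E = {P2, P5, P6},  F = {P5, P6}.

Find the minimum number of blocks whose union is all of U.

3

C, D, and F cover everything between them: the union {P1, P2, P3, P4, P5, P6} is all of U.
Only C contains P1, so C is forced; the remaining 4 points need at least 2 more blocks (each remaining block adds at most 3) — so at least 3 blocks are needed, and 3 is optimal.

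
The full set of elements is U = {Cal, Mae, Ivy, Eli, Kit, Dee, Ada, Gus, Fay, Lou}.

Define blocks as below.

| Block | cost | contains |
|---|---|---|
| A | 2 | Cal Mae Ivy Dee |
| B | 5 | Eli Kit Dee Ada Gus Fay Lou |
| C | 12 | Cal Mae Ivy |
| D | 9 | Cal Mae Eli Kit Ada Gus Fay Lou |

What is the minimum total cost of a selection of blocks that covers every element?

7

A, B together cover every element (A ∪ B = {Cal, Mae, Ivy, Eli, Kit, Dee, Ada, Gus, Fay, Lou}); total cost 2 + 5 = 7.
No covering selection has total cost below 7.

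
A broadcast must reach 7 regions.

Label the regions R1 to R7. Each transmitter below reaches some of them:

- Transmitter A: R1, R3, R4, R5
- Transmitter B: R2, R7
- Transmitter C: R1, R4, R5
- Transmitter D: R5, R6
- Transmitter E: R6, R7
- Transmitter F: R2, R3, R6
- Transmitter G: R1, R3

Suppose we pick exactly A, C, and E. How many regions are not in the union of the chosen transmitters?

1

Union of A, C, E = {R1, R3, R4, R5, R6, R7}.
Not covered: R2 — 1 region.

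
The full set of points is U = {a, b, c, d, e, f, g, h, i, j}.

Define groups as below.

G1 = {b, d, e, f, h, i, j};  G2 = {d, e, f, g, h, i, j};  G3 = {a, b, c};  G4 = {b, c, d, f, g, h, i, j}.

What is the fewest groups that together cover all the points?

Take {G2, G3}. Their union is {a, b, c, d, e, f, g, h, i, j}, which is all 10 points.
No single group has all 10 points (the largest, G4, has 8), so 2 is optimal.

2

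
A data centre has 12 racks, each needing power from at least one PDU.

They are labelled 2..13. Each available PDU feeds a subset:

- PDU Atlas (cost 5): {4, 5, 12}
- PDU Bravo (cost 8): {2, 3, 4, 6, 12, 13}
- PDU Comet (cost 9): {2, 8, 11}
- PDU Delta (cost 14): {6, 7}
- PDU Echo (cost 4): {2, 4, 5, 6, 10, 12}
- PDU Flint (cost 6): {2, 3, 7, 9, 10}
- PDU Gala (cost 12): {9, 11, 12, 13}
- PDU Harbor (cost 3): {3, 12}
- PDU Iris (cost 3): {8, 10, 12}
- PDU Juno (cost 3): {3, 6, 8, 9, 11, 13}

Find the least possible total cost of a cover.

Echo, Flint, Juno together cover every rack (Echo ∪ Flint ∪ Juno = {2, 3, 4, 5, 6, 7, 8, 9, 10, 11, 12, 13}); total cost 4 + 6 + 3 = 13.
No covering selection has total cost below 13.

13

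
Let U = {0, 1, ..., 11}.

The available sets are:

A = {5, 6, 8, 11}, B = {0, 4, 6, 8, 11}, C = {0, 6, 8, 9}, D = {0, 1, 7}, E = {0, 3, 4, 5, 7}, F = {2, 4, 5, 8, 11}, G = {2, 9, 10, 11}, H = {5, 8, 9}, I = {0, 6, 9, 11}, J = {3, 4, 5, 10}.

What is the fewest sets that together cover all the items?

C and D and F and J together: C ∪ D ∪ F ∪ J = {0, 1, 2, 3, 4, 5, 6, 7, 8, 9, 10, 11} — every item is covered.
No 3 of the 10 sets cover everything (all 120 combinations miss at least one item), so 4 is optimal.

4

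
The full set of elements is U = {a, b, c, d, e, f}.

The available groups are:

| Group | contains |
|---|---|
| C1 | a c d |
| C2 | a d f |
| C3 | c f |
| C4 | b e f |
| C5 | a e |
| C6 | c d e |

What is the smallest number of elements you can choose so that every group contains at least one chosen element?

The 3 elements {a, e, f} hit every group.
No choice of 2 elements meets every group, so 3 is the minimum.

3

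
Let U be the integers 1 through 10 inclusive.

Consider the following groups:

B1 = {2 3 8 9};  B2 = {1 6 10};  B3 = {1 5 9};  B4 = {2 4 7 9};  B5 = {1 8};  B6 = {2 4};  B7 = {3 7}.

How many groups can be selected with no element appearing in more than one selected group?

3

B3, B6, B7 are pairwise disjoint (B3={1,5,9}; B6={2,4}; B7={3,7}).
Every remaining group overlaps one of these, and no 4 of the listed groups are pairwise disjoint, so 3 is the maximum.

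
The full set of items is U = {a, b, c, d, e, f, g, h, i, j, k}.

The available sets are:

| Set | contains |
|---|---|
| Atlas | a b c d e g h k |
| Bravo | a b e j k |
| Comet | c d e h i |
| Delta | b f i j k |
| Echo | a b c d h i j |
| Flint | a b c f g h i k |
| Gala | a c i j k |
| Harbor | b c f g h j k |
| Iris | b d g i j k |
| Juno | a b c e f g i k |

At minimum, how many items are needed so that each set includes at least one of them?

2

T = {i, k} meets every set (each contains at least one member of T), and |T| = 2.
No single item lies in every set, so at least 2 are needed and 2 is optimal.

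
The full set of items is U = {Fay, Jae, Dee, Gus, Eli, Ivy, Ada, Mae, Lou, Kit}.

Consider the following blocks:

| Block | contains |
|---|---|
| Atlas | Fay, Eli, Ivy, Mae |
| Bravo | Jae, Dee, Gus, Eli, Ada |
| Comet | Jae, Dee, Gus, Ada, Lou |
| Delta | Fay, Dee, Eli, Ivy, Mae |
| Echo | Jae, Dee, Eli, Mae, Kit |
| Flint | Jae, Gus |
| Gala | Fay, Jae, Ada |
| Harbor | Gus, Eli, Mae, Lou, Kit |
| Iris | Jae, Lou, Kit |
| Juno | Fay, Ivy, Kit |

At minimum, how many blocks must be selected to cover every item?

3

Take {Atlas, Comet, Harbor}. Their union is {Fay, Jae, Dee, Gus, Eli, Ivy, Ada, Mae, Lou, Kit}, which is all 10 items.
No 2 of the 10 blocks cover everything (all 45 combinations miss at least one item), so 3 is optimal.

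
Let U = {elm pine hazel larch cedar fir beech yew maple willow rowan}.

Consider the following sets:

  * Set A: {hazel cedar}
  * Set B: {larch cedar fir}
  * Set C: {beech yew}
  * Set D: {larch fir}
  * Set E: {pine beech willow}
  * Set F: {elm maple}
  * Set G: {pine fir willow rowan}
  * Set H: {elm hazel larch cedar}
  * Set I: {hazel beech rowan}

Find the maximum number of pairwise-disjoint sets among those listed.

4

A, C, F, G are pairwise disjoint (A={hazel,cedar}; C={beech,yew}; F={elm,maple}; G={pine,fir,willow,rowan}).
Every remaining set overlaps one of these, and no 5 of the listed sets are pairwise disjoint, so 4 is the maximum.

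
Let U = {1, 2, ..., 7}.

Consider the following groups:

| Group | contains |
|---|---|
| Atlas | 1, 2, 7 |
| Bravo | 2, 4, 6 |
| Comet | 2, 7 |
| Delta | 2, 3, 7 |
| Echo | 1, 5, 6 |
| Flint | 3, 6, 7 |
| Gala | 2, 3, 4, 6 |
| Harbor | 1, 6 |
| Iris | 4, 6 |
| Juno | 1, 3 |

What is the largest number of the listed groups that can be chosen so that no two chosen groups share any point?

3

Comet, Iris, Juno are pairwise disjoint (Comet={2,7}; Iris={4,6}; Juno={1,3}).
Every remaining group overlaps one of these, and no 4 of the listed groups are pairwise disjoint, so 3 is the maximum.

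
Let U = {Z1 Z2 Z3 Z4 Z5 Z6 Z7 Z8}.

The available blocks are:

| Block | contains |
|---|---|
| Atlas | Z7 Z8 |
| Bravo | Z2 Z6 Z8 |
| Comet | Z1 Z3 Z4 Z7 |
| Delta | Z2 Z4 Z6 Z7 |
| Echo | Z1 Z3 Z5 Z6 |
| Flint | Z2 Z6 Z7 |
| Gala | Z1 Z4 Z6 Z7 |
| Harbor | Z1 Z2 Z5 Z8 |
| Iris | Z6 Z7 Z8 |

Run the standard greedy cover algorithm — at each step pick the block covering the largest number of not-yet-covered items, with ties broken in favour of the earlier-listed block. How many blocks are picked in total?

Greedy: pick Comet (covers 4 new) → pick Bravo (covers 3 new) → pick Echo (covers 1 new). Total picks: 3.

3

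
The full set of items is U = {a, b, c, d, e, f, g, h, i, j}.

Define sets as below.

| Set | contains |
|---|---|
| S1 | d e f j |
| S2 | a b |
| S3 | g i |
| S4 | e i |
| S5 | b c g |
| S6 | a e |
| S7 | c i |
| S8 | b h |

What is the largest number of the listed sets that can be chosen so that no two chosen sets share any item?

3

S1, S3, S8 are pairwise disjoint (S1={d,e,f,j}; S3={g,i}; S8={b,h}).
Every remaining set overlaps one of these, and no 4 of the listed sets are pairwise disjoint, so 3 is the maximum.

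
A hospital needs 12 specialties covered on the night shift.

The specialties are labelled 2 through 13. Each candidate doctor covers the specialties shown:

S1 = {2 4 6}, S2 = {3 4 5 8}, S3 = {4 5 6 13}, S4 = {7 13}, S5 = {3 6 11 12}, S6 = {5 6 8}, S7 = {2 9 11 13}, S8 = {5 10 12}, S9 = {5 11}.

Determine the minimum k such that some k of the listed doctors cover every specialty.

Take {S2, S3, S4, S7, S8}. Their union is {2, 3, 4, 5, 6, 7, 8, 9, 10, 11, 12, 13}, which is all 12 specialties.
No 4 of the 9 doctors cover everything (all 126 combinations miss at least one specialty), so 5 is optimal.

5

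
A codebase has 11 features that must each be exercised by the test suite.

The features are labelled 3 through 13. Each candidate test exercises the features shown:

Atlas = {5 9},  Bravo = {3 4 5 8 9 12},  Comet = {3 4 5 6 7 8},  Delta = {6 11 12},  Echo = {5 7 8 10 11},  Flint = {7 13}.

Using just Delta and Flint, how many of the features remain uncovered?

Union of Delta, Flint = {6, 7, 11, 12, 13}.
Not covered: 3, 4, 5, 8, 9, 10 — 6 features.

6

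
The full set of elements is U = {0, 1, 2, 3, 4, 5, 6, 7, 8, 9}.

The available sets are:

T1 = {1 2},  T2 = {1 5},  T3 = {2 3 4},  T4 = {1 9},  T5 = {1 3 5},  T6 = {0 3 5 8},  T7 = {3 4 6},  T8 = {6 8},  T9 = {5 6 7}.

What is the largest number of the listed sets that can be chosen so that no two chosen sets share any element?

3

T3, T4, T8 are pairwise disjoint (T3={2,3,4}; T4={1,9}; T8={6,8}).
Every remaining set overlaps one of these, and no 4 of the listed sets are pairwise disjoint, so 3 is the maximum.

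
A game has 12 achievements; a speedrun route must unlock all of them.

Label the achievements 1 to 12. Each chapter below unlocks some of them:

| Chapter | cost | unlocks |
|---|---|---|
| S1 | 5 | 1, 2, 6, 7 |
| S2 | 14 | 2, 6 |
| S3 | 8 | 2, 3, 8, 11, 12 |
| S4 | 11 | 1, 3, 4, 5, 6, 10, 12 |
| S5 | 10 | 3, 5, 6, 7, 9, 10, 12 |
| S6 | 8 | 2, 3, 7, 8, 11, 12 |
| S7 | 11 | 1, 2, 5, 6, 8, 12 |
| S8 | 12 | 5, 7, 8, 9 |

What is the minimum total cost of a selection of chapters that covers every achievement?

S4, S5, S6 together cover every achievement (S4 ∪ S5 ∪ S6 = {1, 2, 3, 4, 5, 6, 7, 8, 9, 10, 11, 12}); total cost 11 + 10 + 8 = 29.
The greedy pick S1, S3, S5, S4 costs 34; no covering selection beats 29.

29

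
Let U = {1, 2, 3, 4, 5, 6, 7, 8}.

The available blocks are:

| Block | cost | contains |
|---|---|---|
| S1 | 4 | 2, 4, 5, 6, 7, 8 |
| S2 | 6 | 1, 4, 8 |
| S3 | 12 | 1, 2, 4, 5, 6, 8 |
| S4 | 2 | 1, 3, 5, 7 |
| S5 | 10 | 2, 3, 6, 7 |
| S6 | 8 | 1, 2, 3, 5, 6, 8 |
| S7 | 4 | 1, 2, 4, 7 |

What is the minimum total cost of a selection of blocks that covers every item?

S1, S4 together cover every item (S1 ∪ S4 = {1, 2, 3, 4, 5, 6, 7, 8}); total cost 4 + 2 = 6.
No covering selection has total cost below 6.

6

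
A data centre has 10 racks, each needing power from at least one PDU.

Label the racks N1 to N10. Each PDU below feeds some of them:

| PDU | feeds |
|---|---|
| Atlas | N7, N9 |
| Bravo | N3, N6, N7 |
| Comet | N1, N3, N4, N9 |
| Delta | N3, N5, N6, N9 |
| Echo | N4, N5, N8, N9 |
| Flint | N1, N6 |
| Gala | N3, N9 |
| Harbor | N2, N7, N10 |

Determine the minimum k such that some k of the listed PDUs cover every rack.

Take {Delta, Echo, Flint, Harbor}. Their union is {N1, N2, N3, N4, N5, N6, N7, N8, N9, N10}, which is all 10 racks.
No 3 of the 8 PDUs cover everything (all 56 combinations miss at least one rack), so 4 is optimal.

4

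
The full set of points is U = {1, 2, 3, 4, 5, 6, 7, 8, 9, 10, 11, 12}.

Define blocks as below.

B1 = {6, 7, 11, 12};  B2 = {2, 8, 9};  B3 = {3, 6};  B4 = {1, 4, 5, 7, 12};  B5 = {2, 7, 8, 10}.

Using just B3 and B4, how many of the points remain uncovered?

Union of B3, B4 = {1, 3, 4, 5, 6, 7, 12}.
Not covered: 2, 8, 9, 10, 11 — 5 points.

5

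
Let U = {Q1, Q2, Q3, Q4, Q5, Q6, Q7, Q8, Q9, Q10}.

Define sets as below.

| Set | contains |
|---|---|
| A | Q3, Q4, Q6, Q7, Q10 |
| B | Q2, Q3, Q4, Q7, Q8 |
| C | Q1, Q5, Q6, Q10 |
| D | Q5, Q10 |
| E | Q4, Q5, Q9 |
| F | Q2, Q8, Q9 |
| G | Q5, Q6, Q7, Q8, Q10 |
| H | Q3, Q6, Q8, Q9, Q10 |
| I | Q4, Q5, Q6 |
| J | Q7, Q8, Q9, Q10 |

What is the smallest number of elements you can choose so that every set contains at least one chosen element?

T = {Q5, Q8, Q10} meets every set (each contains at least one member of T), and |T| = 3.
No choice of 2 elements meets every set, so 3 is the minimum.

3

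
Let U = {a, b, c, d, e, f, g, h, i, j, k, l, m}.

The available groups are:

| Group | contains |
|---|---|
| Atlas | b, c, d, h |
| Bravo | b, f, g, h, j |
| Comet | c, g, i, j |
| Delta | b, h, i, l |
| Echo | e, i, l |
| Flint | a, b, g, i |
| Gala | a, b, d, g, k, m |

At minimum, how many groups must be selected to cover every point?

Bravo and Comet and Echo and Gala together: Bravo ∪ Comet ∪ Echo ∪ Gala = {a, b, c, d, e, f, g, h, i, j, k, l, m} — every point is covered.
Only Gala contains k, so Gala is forced; the remaining 7 points need at least 3 more groups (each remaining group adds at most 3) — so at least 4 groups are needed, and 4 is optimal.

4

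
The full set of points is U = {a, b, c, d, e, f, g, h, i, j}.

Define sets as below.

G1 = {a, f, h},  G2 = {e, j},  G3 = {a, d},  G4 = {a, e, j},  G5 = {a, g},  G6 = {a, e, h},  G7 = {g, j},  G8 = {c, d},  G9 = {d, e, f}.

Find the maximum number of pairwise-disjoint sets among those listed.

3

G2, G5, G8 are pairwise disjoint (G2={e,j}; G5={a,g}; G8={c,d}).
Every remaining set overlaps one of these, and no 4 of the listed sets are pairwise disjoint, so 3 is the maximum.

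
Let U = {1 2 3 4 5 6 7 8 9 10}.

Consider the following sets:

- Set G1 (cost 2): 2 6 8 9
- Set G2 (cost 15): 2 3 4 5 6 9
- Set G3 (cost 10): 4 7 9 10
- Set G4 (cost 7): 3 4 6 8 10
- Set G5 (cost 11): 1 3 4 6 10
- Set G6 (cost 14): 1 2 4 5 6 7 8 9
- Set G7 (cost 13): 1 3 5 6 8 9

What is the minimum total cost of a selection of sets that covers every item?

21

G4, G6 together cover every item (G4 ∪ G6 = {1, 2, 3, 4, 5, 6, 7, 8, 9, 10}); total cost 7 + 14 = 21.
The greedy pick G1, G4, G6 costs 23; no covering selection beats 21.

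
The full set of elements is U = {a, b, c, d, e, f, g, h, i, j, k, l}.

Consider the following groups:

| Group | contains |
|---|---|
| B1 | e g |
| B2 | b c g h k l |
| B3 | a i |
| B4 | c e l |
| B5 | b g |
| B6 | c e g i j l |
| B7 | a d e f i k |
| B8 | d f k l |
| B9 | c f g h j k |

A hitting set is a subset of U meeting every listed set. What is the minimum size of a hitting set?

3

Take T = {a, g, l}. Each listed group contains at least one of these, so T is a hitting set of size 3.
The groups B1, B3, B8 are pairwise disjoint, so any hitting set needs a separate element for each — at least 3. Hence 3 is optimal.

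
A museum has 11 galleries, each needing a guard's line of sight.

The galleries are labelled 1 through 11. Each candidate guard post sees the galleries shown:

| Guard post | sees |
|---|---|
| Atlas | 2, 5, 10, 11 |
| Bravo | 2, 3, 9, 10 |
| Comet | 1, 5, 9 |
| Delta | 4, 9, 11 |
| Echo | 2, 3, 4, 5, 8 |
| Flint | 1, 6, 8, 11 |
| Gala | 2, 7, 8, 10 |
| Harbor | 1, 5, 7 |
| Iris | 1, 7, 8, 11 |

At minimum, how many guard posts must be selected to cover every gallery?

4

Comet and Echo and Flint and Gala together: Comet ∪ Echo ∪ Flint ∪ Gala = {1, 2, 3, 4, 5, 6, 7, 8, 9, 10, 11} — every gallery is covered.
No 3 of the 9 guard posts cover everything (all 84 combinations miss at least one gallery), so 4 is optimal.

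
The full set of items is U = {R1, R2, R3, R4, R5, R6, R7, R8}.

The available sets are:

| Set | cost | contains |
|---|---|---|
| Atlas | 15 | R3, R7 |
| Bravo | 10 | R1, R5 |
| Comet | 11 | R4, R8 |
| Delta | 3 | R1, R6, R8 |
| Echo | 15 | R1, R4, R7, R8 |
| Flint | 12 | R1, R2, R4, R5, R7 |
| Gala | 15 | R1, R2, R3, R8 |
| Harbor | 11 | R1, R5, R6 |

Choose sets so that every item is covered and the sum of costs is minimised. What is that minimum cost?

Delta, Flint, Gala together cover every item (Delta ∪ Flint ∪ Gala = {R1, R2, R3, R4, R5, R6, R7, R8}); total cost 3 + 12 + 15 = 30.
No covering selection has total cost below 30.

30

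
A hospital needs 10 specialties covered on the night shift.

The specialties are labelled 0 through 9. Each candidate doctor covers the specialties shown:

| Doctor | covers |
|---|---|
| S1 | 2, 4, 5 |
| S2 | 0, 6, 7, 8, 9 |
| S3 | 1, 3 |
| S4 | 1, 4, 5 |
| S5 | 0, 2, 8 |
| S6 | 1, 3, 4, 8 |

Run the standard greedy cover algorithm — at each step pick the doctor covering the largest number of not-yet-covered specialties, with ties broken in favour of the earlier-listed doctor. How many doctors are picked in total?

3

Greedy: pick S2 (covers 5 new) → pick S1 (covers 3 new) → pick S3 (covers 2 new). Total picks: 3.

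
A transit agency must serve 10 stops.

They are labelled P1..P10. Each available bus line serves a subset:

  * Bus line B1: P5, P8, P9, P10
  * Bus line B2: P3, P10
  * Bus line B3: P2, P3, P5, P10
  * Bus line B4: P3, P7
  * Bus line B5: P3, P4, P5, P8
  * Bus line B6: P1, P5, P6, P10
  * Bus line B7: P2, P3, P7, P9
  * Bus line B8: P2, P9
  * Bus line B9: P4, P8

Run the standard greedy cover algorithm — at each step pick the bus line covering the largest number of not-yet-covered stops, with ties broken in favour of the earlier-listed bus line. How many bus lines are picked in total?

4

Greedy: pick B1 (covers 4 new) → pick B7 (covers 3 new) → pick B6 (covers 2 new) → pick B5 (covers 1 new). Total picks: 4.
(The true minimum cover uses only 3 bus lines, so greedy is not optimal here.)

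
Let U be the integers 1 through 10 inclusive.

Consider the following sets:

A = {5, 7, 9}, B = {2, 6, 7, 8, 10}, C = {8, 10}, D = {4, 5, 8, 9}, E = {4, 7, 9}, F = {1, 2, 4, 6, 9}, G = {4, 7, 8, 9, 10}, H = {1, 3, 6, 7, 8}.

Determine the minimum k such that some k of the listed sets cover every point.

3

Take {B, D, H}. Their union is {1, 2, 3, 4, 5, 6, 7, 8, 9, 10}, which is all 10 points.
Only H contains 3, so H is forced; the remaining 5 points need at least 2 more sets (each remaining set adds at most 3) — so at least 3 sets are needed, and 3 is optimal.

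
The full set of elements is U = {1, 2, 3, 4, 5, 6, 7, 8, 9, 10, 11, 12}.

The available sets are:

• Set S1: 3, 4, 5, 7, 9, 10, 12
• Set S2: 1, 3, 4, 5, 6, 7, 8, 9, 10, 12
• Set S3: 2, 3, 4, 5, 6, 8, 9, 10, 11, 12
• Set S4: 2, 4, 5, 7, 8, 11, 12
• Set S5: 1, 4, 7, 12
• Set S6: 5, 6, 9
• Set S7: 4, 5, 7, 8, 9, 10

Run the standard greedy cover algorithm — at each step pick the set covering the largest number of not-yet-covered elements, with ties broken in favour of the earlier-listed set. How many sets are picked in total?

Greedy: pick S2 (covers 10 new) → pick S3 (covers 2 new). Total picks: 2.

2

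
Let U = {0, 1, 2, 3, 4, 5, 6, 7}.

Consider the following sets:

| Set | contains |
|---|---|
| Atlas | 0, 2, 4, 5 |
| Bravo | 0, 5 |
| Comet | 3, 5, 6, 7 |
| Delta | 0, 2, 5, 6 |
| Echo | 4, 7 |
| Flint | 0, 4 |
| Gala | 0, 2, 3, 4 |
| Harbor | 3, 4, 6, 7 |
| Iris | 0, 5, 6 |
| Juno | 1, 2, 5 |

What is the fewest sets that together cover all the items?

Comet and Gala and Juno together: Comet ∪ Gala ∪ Juno = {0, 1, 2, 3, 4, 5, 6, 7} — every item is covered.
Only Juno contains 1, so Juno is forced; the remaining 5 items need at least 2 more sets (each remaining set adds at most 4) — so at least 3 sets are needed, and 3 is optimal.

3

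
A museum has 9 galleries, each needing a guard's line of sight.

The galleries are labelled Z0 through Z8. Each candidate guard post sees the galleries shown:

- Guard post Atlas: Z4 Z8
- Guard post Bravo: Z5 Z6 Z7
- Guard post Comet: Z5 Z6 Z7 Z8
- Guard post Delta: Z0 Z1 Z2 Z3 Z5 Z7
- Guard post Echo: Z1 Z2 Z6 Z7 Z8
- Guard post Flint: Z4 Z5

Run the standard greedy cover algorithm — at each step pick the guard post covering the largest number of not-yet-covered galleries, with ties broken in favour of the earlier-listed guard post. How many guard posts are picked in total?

Greedy: pick Delta (covers 6 new) → pick Atlas (covers 2 new) → pick Bravo (covers 1 new). Total picks: 3.

3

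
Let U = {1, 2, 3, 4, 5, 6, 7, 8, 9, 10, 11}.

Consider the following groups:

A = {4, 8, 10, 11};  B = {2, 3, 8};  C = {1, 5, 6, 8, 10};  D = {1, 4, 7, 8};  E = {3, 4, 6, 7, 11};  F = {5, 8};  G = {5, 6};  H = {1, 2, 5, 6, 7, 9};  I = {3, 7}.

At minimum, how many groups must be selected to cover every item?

3

Take {A, B, H}. Their union is {1, 2, 3, 4, 5, 6, 7, 8, 9, 10, 11}, which is all 11 items.
Only H contains 9, so H is forced; the remaining 5 items need at least 2 more groups (each remaining group adds at most 4) — so at least 3 groups are needed, and 3 is optimal.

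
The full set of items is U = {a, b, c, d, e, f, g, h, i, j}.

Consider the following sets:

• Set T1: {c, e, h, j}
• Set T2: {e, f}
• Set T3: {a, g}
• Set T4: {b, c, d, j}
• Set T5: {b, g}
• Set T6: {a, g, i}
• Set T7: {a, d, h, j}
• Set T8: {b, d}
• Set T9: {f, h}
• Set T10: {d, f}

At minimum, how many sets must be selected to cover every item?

4

Take {T1, T2, T6, T8}. Their union is {a, b, c, d, e, f, g, h, i, j}, which is all 10 items.
No 3 of the 10 sets cover everything (all 120 combinations miss at least one item), so 4 is optimal.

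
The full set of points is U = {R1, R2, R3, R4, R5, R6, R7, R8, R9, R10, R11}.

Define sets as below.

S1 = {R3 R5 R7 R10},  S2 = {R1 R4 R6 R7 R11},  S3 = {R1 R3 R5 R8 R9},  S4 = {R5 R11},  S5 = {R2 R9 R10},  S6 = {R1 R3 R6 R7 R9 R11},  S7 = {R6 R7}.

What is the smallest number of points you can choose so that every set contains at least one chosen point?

The 3 points {R5, R7, R10} hit every set.
The sets S4, S5, S7 are pairwise disjoint, so any hitting set needs a separate point for each — at least 3. Hence 3 is optimal.

3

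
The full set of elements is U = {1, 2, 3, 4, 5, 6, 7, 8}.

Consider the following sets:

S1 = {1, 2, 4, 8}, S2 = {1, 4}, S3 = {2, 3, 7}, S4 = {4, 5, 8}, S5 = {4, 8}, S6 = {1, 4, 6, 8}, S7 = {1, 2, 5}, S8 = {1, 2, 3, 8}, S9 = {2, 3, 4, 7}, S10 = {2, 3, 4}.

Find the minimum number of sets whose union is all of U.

3

S3, S6, and S7 cover everything between them: the union {1, 2, 3, 4, 5, 6, 7, 8} is all of U.
Only S6 contains 6, so S6 is forced; the remaining 4 elements need at least 2 more sets (each remaining set adds at most 3) — so at least 3 sets are needed, and 3 is optimal.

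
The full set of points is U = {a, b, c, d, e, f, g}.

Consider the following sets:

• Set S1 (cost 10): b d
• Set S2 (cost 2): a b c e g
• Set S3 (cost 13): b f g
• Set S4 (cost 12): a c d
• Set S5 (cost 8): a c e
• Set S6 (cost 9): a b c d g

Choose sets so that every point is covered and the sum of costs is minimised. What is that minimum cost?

24

S2, S3, S6 together cover every point (S2 ∪ S3 ∪ S6 = {a, b, c, d, e, f, g}); total cost 2 + 13 + 9 = 24.
No covering selection has total cost below 24.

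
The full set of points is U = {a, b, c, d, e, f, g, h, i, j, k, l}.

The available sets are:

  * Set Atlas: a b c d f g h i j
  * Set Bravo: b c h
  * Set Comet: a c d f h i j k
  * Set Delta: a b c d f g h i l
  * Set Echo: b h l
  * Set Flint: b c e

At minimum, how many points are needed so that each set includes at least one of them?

2

T = {a, b} meets every set (each contains at least one member of T), and |T| = 2.
No single point lies in every set, so at least 2 are needed and 2 is optimal.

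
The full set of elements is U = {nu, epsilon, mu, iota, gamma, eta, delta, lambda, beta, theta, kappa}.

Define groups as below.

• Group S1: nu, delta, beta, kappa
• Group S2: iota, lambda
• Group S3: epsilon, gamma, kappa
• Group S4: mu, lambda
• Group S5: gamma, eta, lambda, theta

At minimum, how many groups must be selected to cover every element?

5

S1 and S2 and S3 and S4 and S5 together: S1 ∪ S2 ∪ S3 ∪ S4 ∪ S5 = {nu, epsilon, mu, iota, gamma, eta, delta, lambda, beta, theta, kappa} — every element is covered.
No 4 of the 5 groups cover everything (all 5 combinations miss at least one element), so 5 is optimal.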